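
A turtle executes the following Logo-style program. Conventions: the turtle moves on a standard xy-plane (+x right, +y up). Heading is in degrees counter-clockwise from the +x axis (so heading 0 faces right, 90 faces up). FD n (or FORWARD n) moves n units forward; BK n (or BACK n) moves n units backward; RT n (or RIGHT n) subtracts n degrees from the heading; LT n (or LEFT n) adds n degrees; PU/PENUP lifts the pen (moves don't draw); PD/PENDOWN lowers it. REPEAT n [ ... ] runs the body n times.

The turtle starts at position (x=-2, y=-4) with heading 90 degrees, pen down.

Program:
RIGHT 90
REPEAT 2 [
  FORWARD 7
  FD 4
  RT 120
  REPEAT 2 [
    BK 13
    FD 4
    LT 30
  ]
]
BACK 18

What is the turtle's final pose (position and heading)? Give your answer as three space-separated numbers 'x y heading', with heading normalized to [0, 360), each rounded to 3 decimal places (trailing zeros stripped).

Executing turtle program step by step:
Start: pos=(-2,-4), heading=90, pen down
RT 90: heading 90 -> 0
REPEAT 2 [
  -- iteration 1/2 --
  FD 7: (-2,-4) -> (5,-4) [heading=0, draw]
  FD 4: (5,-4) -> (9,-4) [heading=0, draw]
  RT 120: heading 0 -> 240
  REPEAT 2 [
    -- iteration 1/2 --
    BK 13: (9,-4) -> (15.5,7.258) [heading=240, draw]
    FD 4: (15.5,7.258) -> (13.5,3.794) [heading=240, draw]
    LT 30: heading 240 -> 270
    -- iteration 2/2 --
    BK 13: (13.5,3.794) -> (13.5,16.794) [heading=270, draw]
    FD 4: (13.5,16.794) -> (13.5,12.794) [heading=270, draw]
    LT 30: heading 270 -> 300
  ]
  -- iteration 2/2 --
  FD 7: (13.5,12.794) -> (17,6.732) [heading=300, draw]
  FD 4: (17,6.732) -> (19,3.268) [heading=300, draw]
  RT 120: heading 300 -> 180
  REPEAT 2 [
    -- iteration 1/2 --
    BK 13: (19,3.268) -> (32,3.268) [heading=180, draw]
    FD 4: (32,3.268) -> (28,3.268) [heading=180, draw]
    LT 30: heading 180 -> 210
    -- iteration 2/2 --
    BK 13: (28,3.268) -> (39.258,9.768) [heading=210, draw]
    FD 4: (39.258,9.768) -> (35.794,7.768) [heading=210, draw]
    LT 30: heading 210 -> 240
  ]
]
BK 18: (35.794,7.768) -> (44.794,23.356) [heading=240, draw]
Final: pos=(44.794,23.356), heading=240, 13 segment(s) drawn

Answer: 44.794 23.356 240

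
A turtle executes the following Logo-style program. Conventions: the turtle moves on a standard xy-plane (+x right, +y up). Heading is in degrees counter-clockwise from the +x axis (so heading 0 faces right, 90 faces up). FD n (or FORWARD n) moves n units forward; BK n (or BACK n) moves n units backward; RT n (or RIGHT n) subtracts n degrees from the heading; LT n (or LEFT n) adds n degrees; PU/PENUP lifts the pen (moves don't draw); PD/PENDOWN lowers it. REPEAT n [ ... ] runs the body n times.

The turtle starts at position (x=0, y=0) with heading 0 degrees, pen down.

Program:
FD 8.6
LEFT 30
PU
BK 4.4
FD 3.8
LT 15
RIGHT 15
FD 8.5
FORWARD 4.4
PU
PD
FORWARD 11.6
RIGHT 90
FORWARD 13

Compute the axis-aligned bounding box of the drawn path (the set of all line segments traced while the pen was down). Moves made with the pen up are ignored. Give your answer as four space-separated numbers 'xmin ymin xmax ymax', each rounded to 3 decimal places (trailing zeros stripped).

Executing turtle program step by step:
Start: pos=(0,0), heading=0, pen down
FD 8.6: (0,0) -> (8.6,0) [heading=0, draw]
LT 30: heading 0 -> 30
PU: pen up
BK 4.4: (8.6,0) -> (4.789,-2.2) [heading=30, move]
FD 3.8: (4.789,-2.2) -> (8.08,-0.3) [heading=30, move]
LT 15: heading 30 -> 45
RT 15: heading 45 -> 30
FD 8.5: (8.08,-0.3) -> (15.442,3.95) [heading=30, move]
FD 4.4: (15.442,3.95) -> (19.252,6.15) [heading=30, move]
PU: pen up
PD: pen down
FD 11.6: (19.252,6.15) -> (29.298,11.95) [heading=30, draw]
RT 90: heading 30 -> 300
FD 13: (29.298,11.95) -> (35.798,0.692) [heading=300, draw]
Final: pos=(35.798,0.692), heading=300, 3 segment(s) drawn

Segment endpoints: x in {0, 8.6, 19.252, 29.298, 35.798}, y in {0, 0.692, 6.15, 11.95}
xmin=0, ymin=0, xmax=35.798, ymax=11.95

Answer: 0 0 35.798 11.95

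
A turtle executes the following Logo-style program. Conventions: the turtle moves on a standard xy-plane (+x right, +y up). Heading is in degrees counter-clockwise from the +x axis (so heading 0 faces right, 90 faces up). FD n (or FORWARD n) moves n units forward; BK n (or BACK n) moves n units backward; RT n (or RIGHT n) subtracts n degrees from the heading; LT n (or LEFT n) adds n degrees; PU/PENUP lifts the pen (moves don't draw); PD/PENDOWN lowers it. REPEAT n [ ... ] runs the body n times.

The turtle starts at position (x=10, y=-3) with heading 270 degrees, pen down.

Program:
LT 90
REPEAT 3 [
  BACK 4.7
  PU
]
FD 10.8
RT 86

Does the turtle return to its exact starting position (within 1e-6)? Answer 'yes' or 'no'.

Answer: no

Derivation:
Executing turtle program step by step:
Start: pos=(10,-3), heading=270, pen down
LT 90: heading 270 -> 0
REPEAT 3 [
  -- iteration 1/3 --
  BK 4.7: (10,-3) -> (5.3,-3) [heading=0, draw]
  PU: pen up
  -- iteration 2/3 --
  BK 4.7: (5.3,-3) -> (0.6,-3) [heading=0, move]
  PU: pen up
  -- iteration 3/3 --
  BK 4.7: (0.6,-3) -> (-4.1,-3) [heading=0, move]
  PU: pen up
]
FD 10.8: (-4.1,-3) -> (6.7,-3) [heading=0, move]
RT 86: heading 0 -> 274
Final: pos=(6.7,-3), heading=274, 1 segment(s) drawn

Start position: (10, -3)
Final position: (6.7, -3)
Distance = 3.3; >= 1e-6 -> NOT closed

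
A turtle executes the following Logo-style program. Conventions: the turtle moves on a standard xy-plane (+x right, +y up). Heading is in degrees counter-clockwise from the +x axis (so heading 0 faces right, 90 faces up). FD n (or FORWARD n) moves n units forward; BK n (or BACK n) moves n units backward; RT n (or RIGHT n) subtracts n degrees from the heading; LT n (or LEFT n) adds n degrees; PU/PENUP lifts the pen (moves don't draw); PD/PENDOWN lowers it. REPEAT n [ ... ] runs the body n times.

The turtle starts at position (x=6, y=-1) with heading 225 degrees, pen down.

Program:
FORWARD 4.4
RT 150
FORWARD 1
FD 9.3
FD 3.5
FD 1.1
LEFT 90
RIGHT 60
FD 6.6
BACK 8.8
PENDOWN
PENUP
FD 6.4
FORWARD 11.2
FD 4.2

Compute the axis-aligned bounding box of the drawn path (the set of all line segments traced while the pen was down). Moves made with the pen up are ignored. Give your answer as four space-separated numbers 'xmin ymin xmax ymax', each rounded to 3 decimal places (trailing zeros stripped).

Executing turtle program step by step:
Start: pos=(6,-1), heading=225, pen down
FD 4.4: (6,-1) -> (2.889,-4.111) [heading=225, draw]
RT 150: heading 225 -> 75
FD 1: (2.889,-4.111) -> (3.148,-3.145) [heading=75, draw]
FD 9.3: (3.148,-3.145) -> (5.555,5.838) [heading=75, draw]
FD 3.5: (5.555,5.838) -> (6.46,9.219) [heading=75, draw]
FD 1.1: (6.46,9.219) -> (6.745,10.281) [heading=75, draw]
LT 90: heading 75 -> 165
RT 60: heading 165 -> 105
FD 6.6: (6.745,10.281) -> (5.037,16.656) [heading=105, draw]
BK 8.8: (5.037,16.656) -> (7.315,8.156) [heading=105, draw]
PD: pen down
PU: pen up
FD 6.4: (7.315,8.156) -> (5.658,14.338) [heading=105, move]
FD 11.2: (5.658,14.338) -> (2.759,25.156) [heading=105, move]
FD 4.2: (2.759,25.156) -> (1.672,29.213) [heading=105, move]
Final: pos=(1.672,29.213), heading=105, 7 segment(s) drawn

Segment endpoints: x in {2.889, 3.148, 5.037, 5.555, 6, 6.46, 6.745, 7.315}, y in {-4.111, -3.145, -1, 5.838, 8.156, 9.219, 10.281, 16.656}
xmin=2.889, ymin=-4.111, xmax=7.315, ymax=16.656

Answer: 2.889 -4.111 7.315 16.656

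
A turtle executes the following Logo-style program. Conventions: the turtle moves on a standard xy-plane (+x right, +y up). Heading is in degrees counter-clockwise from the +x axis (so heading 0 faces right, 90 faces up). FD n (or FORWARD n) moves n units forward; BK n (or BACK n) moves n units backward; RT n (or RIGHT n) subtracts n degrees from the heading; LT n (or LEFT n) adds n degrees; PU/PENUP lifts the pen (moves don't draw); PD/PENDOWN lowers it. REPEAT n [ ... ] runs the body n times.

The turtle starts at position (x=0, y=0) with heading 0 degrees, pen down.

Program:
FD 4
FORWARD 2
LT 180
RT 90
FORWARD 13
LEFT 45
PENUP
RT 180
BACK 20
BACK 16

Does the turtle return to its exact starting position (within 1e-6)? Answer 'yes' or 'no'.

Answer: no

Derivation:
Executing turtle program step by step:
Start: pos=(0,0), heading=0, pen down
FD 4: (0,0) -> (4,0) [heading=0, draw]
FD 2: (4,0) -> (6,0) [heading=0, draw]
LT 180: heading 0 -> 180
RT 90: heading 180 -> 90
FD 13: (6,0) -> (6,13) [heading=90, draw]
LT 45: heading 90 -> 135
PU: pen up
RT 180: heading 135 -> 315
BK 20: (6,13) -> (-8.142,27.142) [heading=315, move]
BK 16: (-8.142,27.142) -> (-19.456,38.456) [heading=315, move]
Final: pos=(-19.456,38.456), heading=315, 3 segment(s) drawn

Start position: (0, 0)
Final position: (-19.456, 38.456)
Distance = 43.097; >= 1e-6 -> NOT closed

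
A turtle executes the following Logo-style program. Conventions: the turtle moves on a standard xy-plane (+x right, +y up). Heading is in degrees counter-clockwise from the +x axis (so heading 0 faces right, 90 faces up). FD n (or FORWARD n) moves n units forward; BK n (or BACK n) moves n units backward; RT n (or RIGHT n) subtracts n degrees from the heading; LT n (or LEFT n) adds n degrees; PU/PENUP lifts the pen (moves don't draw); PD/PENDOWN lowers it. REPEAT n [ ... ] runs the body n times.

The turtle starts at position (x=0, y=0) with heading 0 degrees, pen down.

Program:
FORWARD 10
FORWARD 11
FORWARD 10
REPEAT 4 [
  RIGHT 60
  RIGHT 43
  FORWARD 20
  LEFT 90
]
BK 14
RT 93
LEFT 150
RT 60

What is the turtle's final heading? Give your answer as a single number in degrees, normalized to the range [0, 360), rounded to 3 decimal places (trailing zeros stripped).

Answer: 305

Derivation:
Executing turtle program step by step:
Start: pos=(0,0), heading=0, pen down
FD 10: (0,0) -> (10,0) [heading=0, draw]
FD 11: (10,0) -> (21,0) [heading=0, draw]
FD 10: (21,0) -> (31,0) [heading=0, draw]
REPEAT 4 [
  -- iteration 1/4 --
  RT 60: heading 0 -> 300
  RT 43: heading 300 -> 257
  FD 20: (31,0) -> (26.501,-19.487) [heading=257, draw]
  LT 90: heading 257 -> 347
  -- iteration 2/4 --
  RT 60: heading 347 -> 287
  RT 43: heading 287 -> 244
  FD 20: (26.501,-19.487) -> (17.734,-37.463) [heading=244, draw]
  LT 90: heading 244 -> 334
  -- iteration 3/4 --
  RT 60: heading 334 -> 274
  RT 43: heading 274 -> 231
  FD 20: (17.734,-37.463) -> (5.147,-53.006) [heading=231, draw]
  LT 90: heading 231 -> 321
  -- iteration 4/4 --
  RT 60: heading 321 -> 261
  RT 43: heading 261 -> 218
  FD 20: (5.147,-53.006) -> (-10.613,-65.319) [heading=218, draw]
  LT 90: heading 218 -> 308
]
BK 14: (-10.613,-65.319) -> (-19.232,-54.287) [heading=308, draw]
RT 93: heading 308 -> 215
LT 150: heading 215 -> 5
RT 60: heading 5 -> 305
Final: pos=(-19.232,-54.287), heading=305, 8 segment(s) drawn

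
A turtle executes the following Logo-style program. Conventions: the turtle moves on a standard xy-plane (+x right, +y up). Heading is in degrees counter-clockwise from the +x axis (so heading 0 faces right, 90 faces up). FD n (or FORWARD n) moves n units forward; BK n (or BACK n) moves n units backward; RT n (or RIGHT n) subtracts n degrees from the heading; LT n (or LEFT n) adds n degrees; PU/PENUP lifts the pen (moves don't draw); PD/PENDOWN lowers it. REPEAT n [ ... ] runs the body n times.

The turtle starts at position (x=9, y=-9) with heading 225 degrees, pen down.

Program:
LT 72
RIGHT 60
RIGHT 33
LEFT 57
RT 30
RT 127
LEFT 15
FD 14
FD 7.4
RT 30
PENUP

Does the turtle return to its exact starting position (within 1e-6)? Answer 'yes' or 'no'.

Answer: no

Derivation:
Executing turtle program step by step:
Start: pos=(9,-9), heading=225, pen down
LT 72: heading 225 -> 297
RT 60: heading 297 -> 237
RT 33: heading 237 -> 204
LT 57: heading 204 -> 261
RT 30: heading 261 -> 231
RT 127: heading 231 -> 104
LT 15: heading 104 -> 119
FD 14: (9,-9) -> (2.213,3.245) [heading=119, draw]
FD 7.4: (2.213,3.245) -> (-1.375,9.717) [heading=119, draw]
RT 30: heading 119 -> 89
PU: pen up
Final: pos=(-1.375,9.717), heading=89, 2 segment(s) drawn

Start position: (9, -9)
Final position: (-1.375, 9.717)
Distance = 21.4; >= 1e-6 -> NOT closed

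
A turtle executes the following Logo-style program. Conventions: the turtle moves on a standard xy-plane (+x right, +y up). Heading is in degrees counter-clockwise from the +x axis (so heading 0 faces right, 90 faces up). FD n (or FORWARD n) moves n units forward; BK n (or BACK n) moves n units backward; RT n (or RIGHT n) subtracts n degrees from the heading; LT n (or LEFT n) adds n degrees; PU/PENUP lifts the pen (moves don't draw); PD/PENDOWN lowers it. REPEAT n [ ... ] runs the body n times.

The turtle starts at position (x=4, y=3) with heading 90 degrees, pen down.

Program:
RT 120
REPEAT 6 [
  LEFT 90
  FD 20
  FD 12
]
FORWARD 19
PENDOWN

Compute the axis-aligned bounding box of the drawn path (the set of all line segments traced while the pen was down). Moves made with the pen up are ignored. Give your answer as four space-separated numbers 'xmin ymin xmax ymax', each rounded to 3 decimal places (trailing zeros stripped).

Executing turtle program step by step:
Start: pos=(4,3), heading=90, pen down
RT 120: heading 90 -> 330
REPEAT 6 [
  -- iteration 1/6 --
  LT 90: heading 330 -> 60
  FD 20: (4,3) -> (14,20.321) [heading=60, draw]
  FD 12: (14,20.321) -> (20,30.713) [heading=60, draw]
  -- iteration 2/6 --
  LT 90: heading 60 -> 150
  FD 20: (20,30.713) -> (2.679,40.713) [heading=150, draw]
  FD 12: (2.679,40.713) -> (-7.713,46.713) [heading=150, draw]
  -- iteration 3/6 --
  LT 90: heading 150 -> 240
  FD 20: (-7.713,46.713) -> (-17.713,29.392) [heading=240, draw]
  FD 12: (-17.713,29.392) -> (-23.713,19) [heading=240, draw]
  -- iteration 4/6 --
  LT 90: heading 240 -> 330
  FD 20: (-23.713,19) -> (-6.392,9) [heading=330, draw]
  FD 12: (-6.392,9) -> (4,3) [heading=330, draw]
  -- iteration 5/6 --
  LT 90: heading 330 -> 60
  FD 20: (4,3) -> (14,20.321) [heading=60, draw]
  FD 12: (14,20.321) -> (20,30.713) [heading=60, draw]
  -- iteration 6/6 --
  LT 90: heading 60 -> 150
  FD 20: (20,30.713) -> (2.679,40.713) [heading=150, draw]
  FD 12: (2.679,40.713) -> (-7.713,46.713) [heading=150, draw]
]
FD 19: (-7.713,46.713) -> (-24.167,56.213) [heading=150, draw]
PD: pen down
Final: pos=(-24.167,56.213), heading=150, 13 segment(s) drawn

Segment endpoints: x in {-24.167, -23.713, -17.713, -7.713, -7.713, -6.392, 2.679, 2.679, 4, 4, 14, 14, 20, 20}, y in {3, 3, 9, 19, 20.321, 29.392, 30.713, 40.713, 40.713, 46.713, 46.713, 56.213}
xmin=-24.167, ymin=3, xmax=20, ymax=56.213

Answer: -24.167 3 20 56.213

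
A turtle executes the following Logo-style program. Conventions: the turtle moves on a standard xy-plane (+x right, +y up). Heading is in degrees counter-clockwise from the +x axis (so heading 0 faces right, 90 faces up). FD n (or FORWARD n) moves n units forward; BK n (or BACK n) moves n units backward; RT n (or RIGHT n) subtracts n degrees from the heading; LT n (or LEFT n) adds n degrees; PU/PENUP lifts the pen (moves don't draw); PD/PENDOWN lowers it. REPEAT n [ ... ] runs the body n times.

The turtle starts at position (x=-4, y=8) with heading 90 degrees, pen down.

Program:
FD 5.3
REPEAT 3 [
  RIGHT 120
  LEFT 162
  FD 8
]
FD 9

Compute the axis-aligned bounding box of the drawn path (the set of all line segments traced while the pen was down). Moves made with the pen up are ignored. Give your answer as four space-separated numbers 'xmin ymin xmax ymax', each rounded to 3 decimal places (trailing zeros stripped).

Executing turtle program step by step:
Start: pos=(-4,8), heading=90, pen down
FD 5.3: (-4,8) -> (-4,13.3) [heading=90, draw]
REPEAT 3 [
  -- iteration 1/3 --
  RT 120: heading 90 -> 330
  LT 162: heading 330 -> 132
  FD 8: (-4,13.3) -> (-9.353,19.245) [heading=132, draw]
  -- iteration 2/3 --
  RT 120: heading 132 -> 12
  LT 162: heading 12 -> 174
  FD 8: (-9.353,19.245) -> (-17.309,20.081) [heading=174, draw]
  -- iteration 3/3 --
  RT 120: heading 174 -> 54
  LT 162: heading 54 -> 216
  FD 8: (-17.309,20.081) -> (-23.781,15.379) [heading=216, draw]
]
FD 9: (-23.781,15.379) -> (-31.063,10.089) [heading=216, draw]
Final: pos=(-31.063,10.089), heading=216, 5 segment(s) drawn

Segment endpoints: x in {-31.063, -23.781, -17.309, -9.353, -4, -4}, y in {8, 10.089, 13.3, 15.379, 19.245, 20.081}
xmin=-31.063, ymin=8, xmax=-4, ymax=20.081

Answer: -31.063 8 -4 20.081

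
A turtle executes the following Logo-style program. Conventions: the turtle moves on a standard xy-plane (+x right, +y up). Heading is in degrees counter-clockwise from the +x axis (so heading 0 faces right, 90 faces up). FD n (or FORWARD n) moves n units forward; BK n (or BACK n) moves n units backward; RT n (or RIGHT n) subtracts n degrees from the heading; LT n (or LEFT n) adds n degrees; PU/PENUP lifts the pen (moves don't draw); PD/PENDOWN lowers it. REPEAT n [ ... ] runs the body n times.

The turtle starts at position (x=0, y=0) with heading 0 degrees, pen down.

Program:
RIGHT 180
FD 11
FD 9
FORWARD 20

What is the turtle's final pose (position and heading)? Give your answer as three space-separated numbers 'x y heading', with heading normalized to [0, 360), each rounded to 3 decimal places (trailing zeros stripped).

Answer: -40 0 180

Derivation:
Executing turtle program step by step:
Start: pos=(0,0), heading=0, pen down
RT 180: heading 0 -> 180
FD 11: (0,0) -> (-11,0) [heading=180, draw]
FD 9: (-11,0) -> (-20,0) [heading=180, draw]
FD 20: (-20,0) -> (-40,0) [heading=180, draw]
Final: pos=(-40,0), heading=180, 3 segment(s) drawn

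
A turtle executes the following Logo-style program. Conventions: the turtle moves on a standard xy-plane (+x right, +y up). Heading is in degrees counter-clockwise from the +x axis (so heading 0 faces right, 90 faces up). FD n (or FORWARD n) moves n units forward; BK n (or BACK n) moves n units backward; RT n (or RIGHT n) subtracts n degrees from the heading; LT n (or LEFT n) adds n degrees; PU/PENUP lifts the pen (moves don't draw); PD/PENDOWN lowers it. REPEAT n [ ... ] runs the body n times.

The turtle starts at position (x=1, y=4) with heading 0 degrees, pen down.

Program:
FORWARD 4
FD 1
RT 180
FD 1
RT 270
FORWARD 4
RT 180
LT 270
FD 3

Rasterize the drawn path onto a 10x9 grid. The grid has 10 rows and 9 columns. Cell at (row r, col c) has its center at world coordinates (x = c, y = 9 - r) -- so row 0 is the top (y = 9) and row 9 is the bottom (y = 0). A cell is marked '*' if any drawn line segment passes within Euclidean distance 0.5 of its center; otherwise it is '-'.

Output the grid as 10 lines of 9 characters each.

Answer: ---------
---------
---------
---------
---------
-******--
-----*---
-----*---
-----*---
-----****

Derivation:
Segment 0: (1,4) -> (5,4)
Segment 1: (5,4) -> (6,4)
Segment 2: (6,4) -> (5,4)
Segment 3: (5,4) -> (5,0)
Segment 4: (5,0) -> (8,0)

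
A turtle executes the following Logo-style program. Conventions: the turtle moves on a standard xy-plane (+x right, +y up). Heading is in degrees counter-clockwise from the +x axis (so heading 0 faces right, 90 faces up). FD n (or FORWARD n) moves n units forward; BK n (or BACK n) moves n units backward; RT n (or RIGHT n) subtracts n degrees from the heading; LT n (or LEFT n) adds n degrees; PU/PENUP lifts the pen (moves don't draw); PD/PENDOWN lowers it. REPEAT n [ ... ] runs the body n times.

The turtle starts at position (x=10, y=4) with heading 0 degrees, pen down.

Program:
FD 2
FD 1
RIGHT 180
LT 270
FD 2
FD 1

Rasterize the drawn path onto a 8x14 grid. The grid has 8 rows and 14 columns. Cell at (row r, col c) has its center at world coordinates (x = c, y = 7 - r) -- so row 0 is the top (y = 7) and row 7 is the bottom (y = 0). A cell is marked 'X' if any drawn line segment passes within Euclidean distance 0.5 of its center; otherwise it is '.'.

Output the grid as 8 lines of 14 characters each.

Segment 0: (10,4) -> (12,4)
Segment 1: (12,4) -> (13,4)
Segment 2: (13,4) -> (13,6)
Segment 3: (13,6) -> (13,7)

Answer: .............X
.............X
.............X
..........XXXX
..............
..............
..............
..............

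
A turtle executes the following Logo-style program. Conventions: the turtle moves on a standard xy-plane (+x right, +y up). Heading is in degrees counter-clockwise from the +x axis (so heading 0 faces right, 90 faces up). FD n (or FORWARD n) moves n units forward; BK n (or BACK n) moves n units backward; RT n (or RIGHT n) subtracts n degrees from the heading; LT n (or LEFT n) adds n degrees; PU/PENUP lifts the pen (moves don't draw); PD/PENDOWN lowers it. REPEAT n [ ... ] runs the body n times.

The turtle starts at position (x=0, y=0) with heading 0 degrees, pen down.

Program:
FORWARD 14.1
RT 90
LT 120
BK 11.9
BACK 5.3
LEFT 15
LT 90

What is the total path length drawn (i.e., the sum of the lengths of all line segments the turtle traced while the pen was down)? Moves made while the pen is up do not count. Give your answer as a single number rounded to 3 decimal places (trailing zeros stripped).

Executing turtle program step by step:
Start: pos=(0,0), heading=0, pen down
FD 14.1: (0,0) -> (14.1,0) [heading=0, draw]
RT 90: heading 0 -> 270
LT 120: heading 270 -> 30
BK 11.9: (14.1,0) -> (3.794,-5.95) [heading=30, draw]
BK 5.3: (3.794,-5.95) -> (-0.796,-8.6) [heading=30, draw]
LT 15: heading 30 -> 45
LT 90: heading 45 -> 135
Final: pos=(-0.796,-8.6), heading=135, 3 segment(s) drawn

Segment lengths:
  seg 1: (0,0) -> (14.1,0), length = 14.1
  seg 2: (14.1,0) -> (3.794,-5.95), length = 11.9
  seg 3: (3.794,-5.95) -> (-0.796,-8.6), length = 5.3
Total = 31.3

Answer: 31.3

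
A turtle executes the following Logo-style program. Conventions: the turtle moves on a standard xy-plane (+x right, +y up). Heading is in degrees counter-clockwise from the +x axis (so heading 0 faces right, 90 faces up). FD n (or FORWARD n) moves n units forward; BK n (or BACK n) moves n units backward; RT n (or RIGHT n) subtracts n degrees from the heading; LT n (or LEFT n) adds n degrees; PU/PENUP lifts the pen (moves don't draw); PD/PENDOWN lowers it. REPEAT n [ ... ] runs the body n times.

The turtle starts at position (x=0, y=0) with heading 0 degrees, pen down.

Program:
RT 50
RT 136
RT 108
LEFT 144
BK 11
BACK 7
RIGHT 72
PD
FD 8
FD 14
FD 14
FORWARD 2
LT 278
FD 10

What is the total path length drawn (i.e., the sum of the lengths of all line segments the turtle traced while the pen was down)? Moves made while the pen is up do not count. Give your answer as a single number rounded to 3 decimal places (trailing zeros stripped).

Executing turtle program step by step:
Start: pos=(0,0), heading=0, pen down
RT 50: heading 0 -> 310
RT 136: heading 310 -> 174
RT 108: heading 174 -> 66
LT 144: heading 66 -> 210
BK 11: (0,0) -> (9.526,5.5) [heading=210, draw]
BK 7: (9.526,5.5) -> (15.588,9) [heading=210, draw]
RT 72: heading 210 -> 138
PD: pen down
FD 8: (15.588,9) -> (9.643,14.353) [heading=138, draw]
FD 14: (9.643,14.353) -> (-0.761,23.721) [heading=138, draw]
FD 14: (-0.761,23.721) -> (-11.165,33.089) [heading=138, draw]
FD 2: (-11.165,33.089) -> (-12.651,34.427) [heading=138, draw]
LT 278: heading 138 -> 56
FD 10: (-12.651,34.427) -> (-7.059,42.717) [heading=56, draw]
Final: pos=(-7.059,42.717), heading=56, 7 segment(s) drawn

Segment lengths:
  seg 1: (0,0) -> (9.526,5.5), length = 11
  seg 2: (9.526,5.5) -> (15.588,9), length = 7
  seg 3: (15.588,9) -> (9.643,14.353), length = 8
  seg 4: (9.643,14.353) -> (-0.761,23.721), length = 14
  seg 5: (-0.761,23.721) -> (-11.165,33.089), length = 14
  seg 6: (-11.165,33.089) -> (-12.651,34.427), length = 2
  seg 7: (-12.651,34.427) -> (-7.059,42.717), length = 10
Total = 66

Answer: 66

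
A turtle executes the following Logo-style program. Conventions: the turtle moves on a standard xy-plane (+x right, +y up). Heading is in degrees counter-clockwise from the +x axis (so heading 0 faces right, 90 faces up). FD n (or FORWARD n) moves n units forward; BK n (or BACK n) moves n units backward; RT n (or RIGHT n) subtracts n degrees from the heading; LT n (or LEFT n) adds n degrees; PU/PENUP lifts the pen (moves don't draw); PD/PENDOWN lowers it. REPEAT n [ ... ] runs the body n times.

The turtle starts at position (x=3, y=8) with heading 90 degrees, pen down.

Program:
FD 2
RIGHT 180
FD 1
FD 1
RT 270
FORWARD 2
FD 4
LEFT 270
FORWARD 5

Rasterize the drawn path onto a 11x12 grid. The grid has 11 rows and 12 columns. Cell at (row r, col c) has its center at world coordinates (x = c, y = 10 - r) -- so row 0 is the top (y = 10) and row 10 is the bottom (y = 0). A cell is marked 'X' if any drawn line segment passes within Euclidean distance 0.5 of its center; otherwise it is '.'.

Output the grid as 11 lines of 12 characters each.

Segment 0: (3,8) -> (3,10)
Segment 1: (3,10) -> (3,9)
Segment 2: (3,9) -> (3,8)
Segment 3: (3,8) -> (5,8)
Segment 4: (5,8) -> (9,8)
Segment 5: (9,8) -> (9,3)

Answer: ...X........
...X........
...XXXXXXX..
.........X..
.........X..
.........X..
.........X..
.........X..
............
............
............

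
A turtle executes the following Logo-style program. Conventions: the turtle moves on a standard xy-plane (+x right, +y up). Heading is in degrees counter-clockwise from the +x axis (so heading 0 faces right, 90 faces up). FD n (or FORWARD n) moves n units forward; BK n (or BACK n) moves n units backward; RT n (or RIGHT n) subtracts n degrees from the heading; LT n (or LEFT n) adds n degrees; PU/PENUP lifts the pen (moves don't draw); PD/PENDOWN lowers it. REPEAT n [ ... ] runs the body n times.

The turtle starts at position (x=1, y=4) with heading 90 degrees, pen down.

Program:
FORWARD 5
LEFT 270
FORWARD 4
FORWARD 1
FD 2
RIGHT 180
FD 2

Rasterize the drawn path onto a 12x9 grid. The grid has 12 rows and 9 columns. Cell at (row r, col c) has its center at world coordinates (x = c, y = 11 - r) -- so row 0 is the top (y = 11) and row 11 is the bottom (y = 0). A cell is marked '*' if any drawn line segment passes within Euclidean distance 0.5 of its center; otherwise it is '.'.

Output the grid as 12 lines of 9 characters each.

Answer: .........
.........
.********
.*.......
.*.......
.*.......
.*.......
.*.......
.........
.........
.........
.........

Derivation:
Segment 0: (1,4) -> (1,9)
Segment 1: (1,9) -> (5,9)
Segment 2: (5,9) -> (6,9)
Segment 3: (6,9) -> (8,9)
Segment 4: (8,9) -> (6,9)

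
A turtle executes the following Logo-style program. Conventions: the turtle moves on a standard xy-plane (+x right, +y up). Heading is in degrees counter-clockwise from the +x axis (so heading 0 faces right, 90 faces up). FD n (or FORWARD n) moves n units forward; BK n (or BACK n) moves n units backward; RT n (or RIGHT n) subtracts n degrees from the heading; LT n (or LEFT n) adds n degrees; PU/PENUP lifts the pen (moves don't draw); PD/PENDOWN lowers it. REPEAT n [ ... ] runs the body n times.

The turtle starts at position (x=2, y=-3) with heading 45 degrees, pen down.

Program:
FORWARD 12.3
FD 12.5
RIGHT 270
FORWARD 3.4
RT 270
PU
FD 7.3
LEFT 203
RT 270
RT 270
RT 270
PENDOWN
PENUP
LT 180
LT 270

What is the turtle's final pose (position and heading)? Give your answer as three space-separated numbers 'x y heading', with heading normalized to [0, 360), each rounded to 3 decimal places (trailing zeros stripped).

Executing turtle program step by step:
Start: pos=(2,-3), heading=45, pen down
FD 12.3: (2,-3) -> (10.697,5.697) [heading=45, draw]
FD 12.5: (10.697,5.697) -> (19.536,14.536) [heading=45, draw]
RT 270: heading 45 -> 135
FD 3.4: (19.536,14.536) -> (17.132,16.94) [heading=135, draw]
RT 270: heading 135 -> 225
PU: pen up
FD 7.3: (17.132,16.94) -> (11.97,11.779) [heading=225, move]
LT 203: heading 225 -> 68
RT 270: heading 68 -> 158
RT 270: heading 158 -> 248
RT 270: heading 248 -> 338
PD: pen down
PU: pen up
LT 180: heading 338 -> 158
LT 270: heading 158 -> 68
Final: pos=(11.97,11.779), heading=68, 3 segment(s) drawn

Answer: 11.97 11.779 68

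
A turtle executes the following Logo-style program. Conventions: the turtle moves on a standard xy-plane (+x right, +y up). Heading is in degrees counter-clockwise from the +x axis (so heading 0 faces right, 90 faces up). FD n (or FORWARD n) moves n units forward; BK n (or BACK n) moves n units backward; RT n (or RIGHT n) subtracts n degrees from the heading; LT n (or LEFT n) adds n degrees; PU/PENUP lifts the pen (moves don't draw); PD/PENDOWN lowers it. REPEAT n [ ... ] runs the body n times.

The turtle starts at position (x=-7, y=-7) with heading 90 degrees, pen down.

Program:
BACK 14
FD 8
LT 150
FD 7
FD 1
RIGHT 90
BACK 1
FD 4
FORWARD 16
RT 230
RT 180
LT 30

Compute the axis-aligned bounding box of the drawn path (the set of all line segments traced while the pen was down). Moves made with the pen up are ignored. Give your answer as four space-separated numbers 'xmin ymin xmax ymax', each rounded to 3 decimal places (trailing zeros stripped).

Answer: -27.454 -21 -7 -7

Derivation:
Executing turtle program step by step:
Start: pos=(-7,-7), heading=90, pen down
BK 14: (-7,-7) -> (-7,-21) [heading=90, draw]
FD 8: (-7,-21) -> (-7,-13) [heading=90, draw]
LT 150: heading 90 -> 240
FD 7: (-7,-13) -> (-10.5,-19.062) [heading=240, draw]
FD 1: (-10.5,-19.062) -> (-11,-19.928) [heading=240, draw]
RT 90: heading 240 -> 150
BK 1: (-11,-19.928) -> (-10.134,-20.428) [heading=150, draw]
FD 4: (-10.134,-20.428) -> (-13.598,-18.428) [heading=150, draw]
FD 16: (-13.598,-18.428) -> (-27.454,-10.428) [heading=150, draw]
RT 230: heading 150 -> 280
RT 180: heading 280 -> 100
LT 30: heading 100 -> 130
Final: pos=(-27.454,-10.428), heading=130, 7 segment(s) drawn

Segment endpoints: x in {-27.454, -13.598, -11, -10.5, -10.134, -7, -7}, y in {-21, -20.428, -19.928, -19.062, -18.428, -13, -10.428, -7}
xmin=-27.454, ymin=-21, xmax=-7, ymax=-7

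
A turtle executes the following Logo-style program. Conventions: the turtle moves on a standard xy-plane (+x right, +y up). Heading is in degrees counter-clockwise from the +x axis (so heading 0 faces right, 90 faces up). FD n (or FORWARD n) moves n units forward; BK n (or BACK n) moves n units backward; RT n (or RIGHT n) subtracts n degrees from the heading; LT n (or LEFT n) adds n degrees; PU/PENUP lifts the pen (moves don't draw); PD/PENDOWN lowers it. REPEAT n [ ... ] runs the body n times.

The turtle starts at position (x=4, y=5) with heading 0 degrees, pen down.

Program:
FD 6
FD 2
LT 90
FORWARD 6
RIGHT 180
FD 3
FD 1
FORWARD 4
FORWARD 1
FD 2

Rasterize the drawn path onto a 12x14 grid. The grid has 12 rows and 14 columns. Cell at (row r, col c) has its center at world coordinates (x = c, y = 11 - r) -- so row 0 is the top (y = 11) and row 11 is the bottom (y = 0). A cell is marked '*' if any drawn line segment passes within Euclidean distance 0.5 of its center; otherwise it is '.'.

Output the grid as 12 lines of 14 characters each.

Answer: ............*.
............*.
............*.
............*.
............*.
............*.
....*********.
............*.
............*.
............*.
............*.
............*.

Derivation:
Segment 0: (4,5) -> (10,5)
Segment 1: (10,5) -> (12,5)
Segment 2: (12,5) -> (12,11)
Segment 3: (12,11) -> (12,8)
Segment 4: (12,8) -> (12,7)
Segment 5: (12,7) -> (12,3)
Segment 6: (12,3) -> (12,2)
Segment 7: (12,2) -> (12,0)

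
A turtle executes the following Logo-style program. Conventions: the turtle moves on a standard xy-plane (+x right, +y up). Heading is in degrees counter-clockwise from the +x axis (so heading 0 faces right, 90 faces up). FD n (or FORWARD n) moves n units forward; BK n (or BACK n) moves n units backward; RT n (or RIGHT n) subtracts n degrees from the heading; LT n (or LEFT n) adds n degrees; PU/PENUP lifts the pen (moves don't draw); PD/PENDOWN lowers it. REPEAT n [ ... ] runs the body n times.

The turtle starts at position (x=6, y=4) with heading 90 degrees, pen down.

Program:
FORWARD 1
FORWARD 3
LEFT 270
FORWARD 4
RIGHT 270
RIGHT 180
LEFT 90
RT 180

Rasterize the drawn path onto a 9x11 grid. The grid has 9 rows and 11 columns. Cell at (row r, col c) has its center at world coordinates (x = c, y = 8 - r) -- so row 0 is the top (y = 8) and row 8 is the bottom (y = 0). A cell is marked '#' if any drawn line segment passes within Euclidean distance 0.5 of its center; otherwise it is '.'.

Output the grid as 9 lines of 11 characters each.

Segment 0: (6,4) -> (6,5)
Segment 1: (6,5) -> (6,8)
Segment 2: (6,8) -> (10,8)

Answer: ......#####
......#....
......#....
......#....
......#....
...........
...........
...........
...........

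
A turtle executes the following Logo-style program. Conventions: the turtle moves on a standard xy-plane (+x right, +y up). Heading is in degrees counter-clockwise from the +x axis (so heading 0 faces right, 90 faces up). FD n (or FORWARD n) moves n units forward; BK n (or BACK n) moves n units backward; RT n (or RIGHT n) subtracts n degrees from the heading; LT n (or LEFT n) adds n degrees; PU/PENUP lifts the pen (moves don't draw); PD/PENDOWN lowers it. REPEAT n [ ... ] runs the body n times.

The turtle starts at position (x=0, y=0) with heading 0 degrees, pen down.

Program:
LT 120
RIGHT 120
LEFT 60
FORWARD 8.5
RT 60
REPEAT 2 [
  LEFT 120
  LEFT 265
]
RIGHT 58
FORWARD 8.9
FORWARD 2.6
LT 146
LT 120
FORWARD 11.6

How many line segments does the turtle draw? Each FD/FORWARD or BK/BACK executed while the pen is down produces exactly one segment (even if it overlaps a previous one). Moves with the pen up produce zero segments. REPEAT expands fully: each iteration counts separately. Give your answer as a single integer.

Executing turtle program step by step:
Start: pos=(0,0), heading=0, pen down
LT 120: heading 0 -> 120
RT 120: heading 120 -> 0
LT 60: heading 0 -> 60
FD 8.5: (0,0) -> (4.25,7.361) [heading=60, draw]
RT 60: heading 60 -> 0
REPEAT 2 [
  -- iteration 1/2 --
  LT 120: heading 0 -> 120
  LT 265: heading 120 -> 25
  -- iteration 2/2 --
  LT 120: heading 25 -> 145
  LT 265: heading 145 -> 50
]
RT 58: heading 50 -> 352
FD 8.9: (4.25,7.361) -> (13.063,6.123) [heading=352, draw]
FD 2.6: (13.063,6.123) -> (15.638,5.761) [heading=352, draw]
LT 146: heading 352 -> 138
LT 120: heading 138 -> 258
FD 11.6: (15.638,5.761) -> (13.226,-5.586) [heading=258, draw]
Final: pos=(13.226,-5.586), heading=258, 4 segment(s) drawn
Segments drawn: 4

Answer: 4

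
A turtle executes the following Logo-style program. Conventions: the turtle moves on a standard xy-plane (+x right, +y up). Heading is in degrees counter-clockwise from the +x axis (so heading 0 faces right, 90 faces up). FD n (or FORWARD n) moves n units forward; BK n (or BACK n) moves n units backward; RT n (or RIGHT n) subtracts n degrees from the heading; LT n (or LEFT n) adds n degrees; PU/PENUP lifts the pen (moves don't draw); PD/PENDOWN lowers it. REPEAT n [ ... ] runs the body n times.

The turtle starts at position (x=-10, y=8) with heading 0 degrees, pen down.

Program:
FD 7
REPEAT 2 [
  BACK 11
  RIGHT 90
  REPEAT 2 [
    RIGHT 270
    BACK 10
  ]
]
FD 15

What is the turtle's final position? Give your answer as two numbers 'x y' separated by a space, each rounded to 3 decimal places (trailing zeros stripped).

Executing turtle program step by step:
Start: pos=(-10,8), heading=0, pen down
FD 7: (-10,8) -> (-3,8) [heading=0, draw]
REPEAT 2 [
  -- iteration 1/2 --
  BK 11: (-3,8) -> (-14,8) [heading=0, draw]
  RT 90: heading 0 -> 270
  REPEAT 2 [
    -- iteration 1/2 --
    RT 270: heading 270 -> 0
    BK 10: (-14,8) -> (-24,8) [heading=0, draw]
    -- iteration 2/2 --
    RT 270: heading 0 -> 90
    BK 10: (-24,8) -> (-24,-2) [heading=90, draw]
  ]
  -- iteration 2/2 --
  BK 11: (-24,-2) -> (-24,-13) [heading=90, draw]
  RT 90: heading 90 -> 0
  REPEAT 2 [
    -- iteration 1/2 --
    RT 270: heading 0 -> 90
    BK 10: (-24,-13) -> (-24,-23) [heading=90, draw]
    -- iteration 2/2 --
    RT 270: heading 90 -> 180
    BK 10: (-24,-23) -> (-14,-23) [heading=180, draw]
  ]
]
FD 15: (-14,-23) -> (-29,-23) [heading=180, draw]
Final: pos=(-29,-23), heading=180, 8 segment(s) drawn

Answer: -29 -23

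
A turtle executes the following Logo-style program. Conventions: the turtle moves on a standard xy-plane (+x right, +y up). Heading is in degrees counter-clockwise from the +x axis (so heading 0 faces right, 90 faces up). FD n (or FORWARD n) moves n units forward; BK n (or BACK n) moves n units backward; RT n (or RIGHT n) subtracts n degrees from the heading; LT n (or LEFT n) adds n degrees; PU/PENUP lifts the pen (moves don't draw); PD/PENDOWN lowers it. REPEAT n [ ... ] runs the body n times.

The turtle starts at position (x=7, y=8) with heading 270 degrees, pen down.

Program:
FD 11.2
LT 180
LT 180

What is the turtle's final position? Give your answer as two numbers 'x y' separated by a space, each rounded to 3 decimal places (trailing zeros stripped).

Executing turtle program step by step:
Start: pos=(7,8), heading=270, pen down
FD 11.2: (7,8) -> (7,-3.2) [heading=270, draw]
LT 180: heading 270 -> 90
LT 180: heading 90 -> 270
Final: pos=(7,-3.2), heading=270, 1 segment(s) drawn

Answer: 7 -3.2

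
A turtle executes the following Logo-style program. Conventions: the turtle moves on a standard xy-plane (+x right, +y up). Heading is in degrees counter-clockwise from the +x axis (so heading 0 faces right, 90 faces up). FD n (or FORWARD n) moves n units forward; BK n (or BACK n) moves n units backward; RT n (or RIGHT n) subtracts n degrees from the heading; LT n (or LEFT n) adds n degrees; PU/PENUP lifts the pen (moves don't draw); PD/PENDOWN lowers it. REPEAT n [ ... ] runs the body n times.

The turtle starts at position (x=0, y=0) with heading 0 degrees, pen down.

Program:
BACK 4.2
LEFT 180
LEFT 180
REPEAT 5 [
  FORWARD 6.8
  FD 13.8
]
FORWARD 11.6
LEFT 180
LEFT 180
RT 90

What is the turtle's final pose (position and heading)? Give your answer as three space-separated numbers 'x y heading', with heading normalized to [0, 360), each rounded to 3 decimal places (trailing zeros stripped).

Answer: 110.4 0 270

Derivation:
Executing turtle program step by step:
Start: pos=(0,0), heading=0, pen down
BK 4.2: (0,0) -> (-4.2,0) [heading=0, draw]
LT 180: heading 0 -> 180
LT 180: heading 180 -> 0
REPEAT 5 [
  -- iteration 1/5 --
  FD 6.8: (-4.2,0) -> (2.6,0) [heading=0, draw]
  FD 13.8: (2.6,0) -> (16.4,0) [heading=0, draw]
  -- iteration 2/5 --
  FD 6.8: (16.4,0) -> (23.2,0) [heading=0, draw]
  FD 13.8: (23.2,0) -> (37,0) [heading=0, draw]
  -- iteration 3/5 --
  FD 6.8: (37,0) -> (43.8,0) [heading=0, draw]
  FD 13.8: (43.8,0) -> (57.6,0) [heading=0, draw]
  -- iteration 4/5 --
  FD 6.8: (57.6,0) -> (64.4,0) [heading=0, draw]
  FD 13.8: (64.4,0) -> (78.2,0) [heading=0, draw]
  -- iteration 5/5 --
  FD 6.8: (78.2,0) -> (85,0) [heading=0, draw]
  FD 13.8: (85,0) -> (98.8,0) [heading=0, draw]
]
FD 11.6: (98.8,0) -> (110.4,0) [heading=0, draw]
LT 180: heading 0 -> 180
LT 180: heading 180 -> 0
RT 90: heading 0 -> 270
Final: pos=(110.4,0), heading=270, 12 segment(s) drawn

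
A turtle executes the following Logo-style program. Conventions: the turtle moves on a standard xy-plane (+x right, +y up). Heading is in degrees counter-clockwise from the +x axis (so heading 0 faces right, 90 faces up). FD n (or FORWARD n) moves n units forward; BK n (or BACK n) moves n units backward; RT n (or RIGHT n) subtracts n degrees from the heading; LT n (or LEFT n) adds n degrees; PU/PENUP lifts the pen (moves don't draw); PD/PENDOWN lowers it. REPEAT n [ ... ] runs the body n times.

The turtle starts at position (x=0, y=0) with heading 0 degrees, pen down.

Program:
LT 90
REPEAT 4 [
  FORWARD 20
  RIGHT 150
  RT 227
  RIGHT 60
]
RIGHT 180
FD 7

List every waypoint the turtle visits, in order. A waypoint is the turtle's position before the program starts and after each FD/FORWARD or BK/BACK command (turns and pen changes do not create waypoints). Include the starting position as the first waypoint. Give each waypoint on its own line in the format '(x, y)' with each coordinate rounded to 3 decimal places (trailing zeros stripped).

Executing turtle program step by step:
Start: pos=(0,0), heading=0, pen down
LT 90: heading 0 -> 90
REPEAT 4 [
  -- iteration 1/4 --
  FD 20: (0,0) -> (0,20) [heading=90, draw]
  RT 150: heading 90 -> 300
  RT 227: heading 300 -> 73
  RT 60: heading 73 -> 13
  -- iteration 2/4 --
  FD 20: (0,20) -> (19.487,24.499) [heading=13, draw]
  RT 150: heading 13 -> 223
  RT 227: heading 223 -> 356
  RT 60: heading 356 -> 296
  -- iteration 3/4 --
  FD 20: (19.487,24.499) -> (28.255,6.523) [heading=296, draw]
  RT 150: heading 296 -> 146
  RT 227: heading 146 -> 279
  RT 60: heading 279 -> 219
  -- iteration 4/4 --
  FD 20: (28.255,6.523) -> (12.712,-6.063) [heading=219, draw]
  RT 150: heading 219 -> 69
  RT 227: heading 69 -> 202
  RT 60: heading 202 -> 142
]
RT 180: heading 142 -> 322
FD 7: (12.712,-6.063) -> (18.228,-10.373) [heading=322, draw]
Final: pos=(18.228,-10.373), heading=322, 5 segment(s) drawn
Waypoints (6 total):
(0, 0)
(0, 20)
(19.487, 24.499)
(28.255, 6.523)
(12.712, -6.063)
(18.228, -10.373)

Answer: (0, 0)
(0, 20)
(19.487, 24.499)
(28.255, 6.523)
(12.712, -6.063)
(18.228, -10.373)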